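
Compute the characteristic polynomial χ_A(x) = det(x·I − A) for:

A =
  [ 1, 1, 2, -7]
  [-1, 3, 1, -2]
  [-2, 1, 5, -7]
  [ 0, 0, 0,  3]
x^4 - 12*x^3 + 54*x^2 - 108*x + 81

Expanding det(x·I − A) (e.g. by cofactor expansion or by noting that A is similar to its Jordan form J, which has the same characteristic polynomial as A) gives
  χ_A(x) = x^4 - 12*x^3 + 54*x^2 - 108*x + 81
which factors as (x - 3)^4. The eigenvalues (with algebraic multiplicities) are λ = 3 with multiplicity 4.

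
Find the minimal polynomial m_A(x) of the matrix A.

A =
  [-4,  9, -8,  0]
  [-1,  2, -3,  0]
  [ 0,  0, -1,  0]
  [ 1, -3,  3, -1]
x^3 + 3*x^2 + 3*x + 1

The characteristic polynomial is χ_A(x) = (x + 1)^4, so the eigenvalues are known. The minimal polynomial is
  m_A(x) = Π_λ (x − λ)^{k_λ}
where k_λ is the size of the *largest* Jordan block for λ (equivalently, the smallest k with (A − λI)^k v = 0 for every generalised eigenvector v of λ).

  λ = -1: largest Jordan block has size 3, contributing (x + 1)^3

So m_A(x) = (x + 1)^3 = x^3 + 3*x^2 + 3*x + 1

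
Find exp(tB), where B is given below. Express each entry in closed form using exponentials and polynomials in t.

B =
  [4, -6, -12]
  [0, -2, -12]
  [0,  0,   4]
e^{tB} =
  [exp(4*t), -exp(4*t) + exp(-2*t), -2*exp(4*t) + 2*exp(-2*t)]
  [0, exp(-2*t), -2*exp(4*t) + 2*exp(-2*t)]
  [0, 0, exp(4*t)]

Strategy: write B = P · J · P⁻¹ where J is a Jordan canonical form, so e^{tB} = P · e^{tJ} · P⁻¹, and e^{tJ} can be computed block-by-block.

B has Jordan form
J =
  [-2, 0, 0]
  [ 0, 4, 0]
  [ 0, 0, 4]
(up to reordering of blocks).

Per-block formulas:
  For a 1×1 block at λ = 4: exp(t · [4]) = [e^(4t)].
  For a 1×1 block at λ = -2: exp(t · [-2]) = [e^(-2t)].

After assembling e^{tJ} and conjugating by P, we get:

e^{tB} =
  [exp(4*t), -exp(4*t) + exp(-2*t), -2*exp(4*t) + 2*exp(-2*t)]
  [0, exp(-2*t), -2*exp(4*t) + 2*exp(-2*t)]
  [0, 0, exp(4*t)]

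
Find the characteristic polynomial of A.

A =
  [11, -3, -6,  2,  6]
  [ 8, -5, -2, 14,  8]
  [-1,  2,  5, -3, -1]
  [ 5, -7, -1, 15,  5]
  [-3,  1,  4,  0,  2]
x^5 - 28*x^4 + 313*x^3 - 1746*x^2 + 4860*x - 5400

Expanding det(x·I − A) (e.g. by cofactor expansion or by noting that A is similar to its Jordan form J, which has the same characteristic polynomial as A) gives
  χ_A(x) = x^5 - 28*x^4 + 313*x^3 - 1746*x^2 + 4860*x - 5400
which factors as (x - 6)^3*(x - 5)^2. The eigenvalues (with algebraic multiplicities) are λ = 5 with multiplicity 2, λ = 6 with multiplicity 3.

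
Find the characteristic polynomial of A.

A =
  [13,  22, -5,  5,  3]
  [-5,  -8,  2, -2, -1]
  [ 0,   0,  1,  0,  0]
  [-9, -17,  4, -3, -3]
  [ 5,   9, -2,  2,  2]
x^5 - 5*x^4 + 10*x^3 - 10*x^2 + 5*x - 1

Expanding det(x·I − A) (e.g. by cofactor expansion or by noting that A is similar to its Jordan form J, which has the same characteristic polynomial as A) gives
  χ_A(x) = x^5 - 5*x^4 + 10*x^3 - 10*x^2 + 5*x - 1
which factors as (x - 1)^5. The eigenvalues (with algebraic multiplicities) are λ = 1 with multiplicity 5.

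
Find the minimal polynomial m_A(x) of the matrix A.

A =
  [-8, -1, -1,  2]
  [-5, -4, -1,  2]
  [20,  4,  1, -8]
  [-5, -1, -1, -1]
x^2 + 6*x + 9

The characteristic polynomial is χ_A(x) = (x + 3)^4, so the eigenvalues are known. The minimal polynomial is
  m_A(x) = Π_λ (x − λ)^{k_λ}
where k_λ is the size of the *largest* Jordan block for λ (equivalently, the smallest k with (A − λI)^k v = 0 for every generalised eigenvector v of λ).

  λ = -3: largest Jordan block has size 2, contributing (x + 3)^2

So m_A(x) = (x + 3)^2 = x^2 + 6*x + 9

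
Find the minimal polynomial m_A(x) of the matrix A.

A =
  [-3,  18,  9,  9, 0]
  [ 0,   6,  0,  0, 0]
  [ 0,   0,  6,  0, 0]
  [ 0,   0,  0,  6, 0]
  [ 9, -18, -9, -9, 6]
x^2 - 3*x - 18

The characteristic polynomial is χ_A(x) = (x - 6)^4*(x + 3), so the eigenvalues are known. The minimal polynomial is
  m_A(x) = Π_λ (x − λ)^{k_λ}
where k_λ is the size of the *largest* Jordan block for λ (equivalently, the smallest k with (A − λI)^k v = 0 for every generalised eigenvector v of λ).

  λ = -3: largest Jordan block has size 1, contributing (x + 3)
  λ = 6: largest Jordan block has size 1, contributing (x − 6)

So m_A(x) = (x - 6)*(x + 3) = x^2 - 3*x - 18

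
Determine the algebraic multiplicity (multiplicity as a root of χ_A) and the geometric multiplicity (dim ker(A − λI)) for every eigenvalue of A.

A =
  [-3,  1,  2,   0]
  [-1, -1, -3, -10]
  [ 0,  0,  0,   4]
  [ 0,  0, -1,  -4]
λ = -2: alg = 4, geom = 2

Step 1 — factor the characteristic polynomial to read off the algebraic multiplicities:
  χ_A(x) = (x + 2)^4

Step 2 — compute geometric multiplicities via the rank-nullity identity g(λ) = n − rank(A − λI):
  rank(A − (-2)·I) = 2, so dim ker(A − (-2)·I) = n − 2 = 2

Summary:
  λ = -2: algebraic multiplicity = 4, geometric multiplicity = 2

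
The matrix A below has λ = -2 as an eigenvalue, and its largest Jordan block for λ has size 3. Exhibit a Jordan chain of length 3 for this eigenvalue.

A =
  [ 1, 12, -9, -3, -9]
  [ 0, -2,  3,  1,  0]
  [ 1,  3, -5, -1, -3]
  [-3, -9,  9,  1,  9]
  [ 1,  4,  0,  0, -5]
A Jordan chain for λ = -2 of length 3:
v_1 = (9, 0, 0, 0, 3)ᵀ
v_2 = (-9, 3, -3, 9, 0)ᵀ
v_3 = (0, 0, 1, 0, 0)ᵀ

Let N = A − (-2)·I. We want v_3 with N^3 v_3 = 0 but N^2 v_3 ≠ 0; then v_{j-1} := N · v_j for j = 3, …, 2.

Pick v_3 = (0, 0, 1, 0, 0)ᵀ.
Then v_2 = N · v_3 = (-9, 3, -3, 9, 0)ᵀ.
Then v_1 = N · v_2 = (9, 0, 0, 0, 3)ᵀ.

Sanity check: (A − (-2)·I) v_1 = (0, 0, 0, 0, 0)ᵀ = 0. ✓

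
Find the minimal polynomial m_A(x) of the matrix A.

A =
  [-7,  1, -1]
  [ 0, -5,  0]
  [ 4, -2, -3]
x^2 + 10*x + 25

The characteristic polynomial is χ_A(x) = (x + 5)^3, so the eigenvalues are known. The minimal polynomial is
  m_A(x) = Π_λ (x − λ)^{k_λ}
where k_λ is the size of the *largest* Jordan block for λ (equivalently, the smallest k with (A − λI)^k v = 0 for every generalised eigenvector v of λ).

  λ = -5: largest Jordan block has size 2, contributing (x + 5)^2

So m_A(x) = (x + 5)^2 = x^2 + 10*x + 25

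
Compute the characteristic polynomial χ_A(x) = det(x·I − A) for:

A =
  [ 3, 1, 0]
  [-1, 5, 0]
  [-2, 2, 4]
x^3 - 12*x^2 + 48*x - 64

Expanding det(x·I − A) (e.g. by cofactor expansion or by noting that A is similar to its Jordan form J, which has the same characteristic polynomial as A) gives
  χ_A(x) = x^3 - 12*x^2 + 48*x - 64
which factors as (x - 4)^3. The eigenvalues (with algebraic multiplicities) are λ = 4 with multiplicity 3.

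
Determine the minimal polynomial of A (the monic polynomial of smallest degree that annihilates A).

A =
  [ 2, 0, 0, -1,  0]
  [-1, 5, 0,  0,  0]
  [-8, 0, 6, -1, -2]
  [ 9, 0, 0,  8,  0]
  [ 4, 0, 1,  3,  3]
x^4 - 19*x^3 + 135*x^2 - 425*x + 500

The characteristic polynomial is χ_A(x) = (x - 5)^4*(x - 4), so the eigenvalues are known. The minimal polynomial is
  m_A(x) = Π_λ (x − λ)^{k_λ}
where k_λ is the size of the *largest* Jordan block for λ (equivalently, the smallest k with (A − λI)^k v = 0 for every generalised eigenvector v of λ).

  λ = 4: largest Jordan block has size 1, contributing (x − 4)
  λ = 5: largest Jordan block has size 3, contributing (x − 5)^3

So m_A(x) = (x - 5)^3*(x - 4) = x^4 - 19*x^3 + 135*x^2 - 425*x + 500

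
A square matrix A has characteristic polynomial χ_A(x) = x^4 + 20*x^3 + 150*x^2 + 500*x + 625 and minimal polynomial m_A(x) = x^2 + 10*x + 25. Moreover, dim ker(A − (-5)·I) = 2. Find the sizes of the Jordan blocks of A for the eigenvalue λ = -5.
Block sizes for λ = -5: [2, 2]

Step 1 — from the characteristic polynomial, algebraic multiplicity of λ = -5 is 4. From dim ker(A − (-5)·I) = 2, there are exactly 2 Jordan blocks for λ = -5.
Step 2 — from the minimal polynomial, the factor (x + 5)^2 tells us the largest block for λ = -5 has size 2.
Step 3 — with total size 4, 2 blocks, and largest block 2, the block sizes (in nonincreasing order) are [2, 2].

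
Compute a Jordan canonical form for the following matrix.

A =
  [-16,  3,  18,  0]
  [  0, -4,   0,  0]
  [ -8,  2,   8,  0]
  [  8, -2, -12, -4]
J_2(-4) ⊕ J_1(-4) ⊕ J_1(-4)

The characteristic polynomial is
  det(x·I − A) = x^4 + 16*x^3 + 96*x^2 + 256*x + 256 = (x + 4)^4

Eigenvalues and multiplicities (the geometric multiplicity of λ is n − rank(A − λI), which equals the number of Jordan blocks for λ):
  λ = -4: algebraic multiplicity = 4, geometric multiplicity = 3

Determining the block sizes for each eigenvalue:
  λ = -4: 3 blocks summing to 4 forces exactly one block of size 2 and the rest size 1 → block sizes [2, 1, 1]

Assembling the blocks gives a Jordan form
J =
  [-4,  1,  0,  0]
  [ 0, -4,  0,  0]
  [ 0,  0, -4,  0]
  [ 0,  0,  0, -4]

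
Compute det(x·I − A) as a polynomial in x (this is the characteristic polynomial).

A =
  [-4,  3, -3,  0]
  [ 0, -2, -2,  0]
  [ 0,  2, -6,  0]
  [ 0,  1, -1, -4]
x^4 + 16*x^3 + 96*x^2 + 256*x + 256

Expanding det(x·I − A) (e.g. by cofactor expansion or by noting that A is similar to its Jordan form J, which has the same characteristic polynomial as A) gives
  χ_A(x) = x^4 + 16*x^3 + 96*x^2 + 256*x + 256
which factors as (x + 4)^4. The eigenvalues (with algebraic multiplicities) are λ = -4 with multiplicity 4.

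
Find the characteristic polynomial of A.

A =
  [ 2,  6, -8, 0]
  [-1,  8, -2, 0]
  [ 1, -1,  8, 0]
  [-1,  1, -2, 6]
x^4 - 24*x^3 + 216*x^2 - 864*x + 1296

Expanding det(x·I − A) (e.g. by cofactor expansion or by noting that A is similar to its Jordan form J, which has the same characteristic polynomial as A) gives
  χ_A(x) = x^4 - 24*x^3 + 216*x^2 - 864*x + 1296
which factors as (x - 6)^4. The eigenvalues (with algebraic multiplicities) are λ = 6 with multiplicity 4.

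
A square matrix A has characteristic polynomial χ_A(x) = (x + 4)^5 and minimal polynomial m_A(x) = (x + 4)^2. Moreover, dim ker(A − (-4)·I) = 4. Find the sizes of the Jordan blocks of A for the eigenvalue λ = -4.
Block sizes for λ = -4: [2, 1, 1, 1]

Step 1 — from the characteristic polynomial, algebraic multiplicity of λ = -4 is 5. From dim ker(A − (-4)·I) = 4, there are exactly 4 Jordan blocks for λ = -4.
Step 2 — from the minimal polynomial, the factor (x + 4)^2 tells us the largest block for λ = -4 has size 2.
Step 3 — with total size 5, 4 blocks, and largest block 2, the block sizes (in nonincreasing order) are [2, 1, 1, 1].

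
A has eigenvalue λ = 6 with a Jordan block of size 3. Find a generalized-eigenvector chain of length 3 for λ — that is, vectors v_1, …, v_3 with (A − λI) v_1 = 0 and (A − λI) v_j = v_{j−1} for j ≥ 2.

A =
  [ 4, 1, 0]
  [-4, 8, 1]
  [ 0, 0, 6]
A Jordan chain for λ = 6 of length 3:
v_1 = (1, 2, 0)ᵀ
v_2 = (0, 1, 0)ᵀ
v_3 = (0, 0, 1)ᵀ

Let N = A − (6)·I. We want v_3 with N^3 v_3 = 0 but N^2 v_3 ≠ 0; then v_{j-1} := N · v_j for j = 3, …, 2.

Pick v_3 = (0, 0, 1)ᵀ.
Then v_2 = N · v_3 = (0, 1, 0)ᵀ.
Then v_1 = N · v_2 = (1, 2, 0)ᵀ.

Sanity check: (A − (6)·I) v_1 = (0, 0, 0)ᵀ = 0. ✓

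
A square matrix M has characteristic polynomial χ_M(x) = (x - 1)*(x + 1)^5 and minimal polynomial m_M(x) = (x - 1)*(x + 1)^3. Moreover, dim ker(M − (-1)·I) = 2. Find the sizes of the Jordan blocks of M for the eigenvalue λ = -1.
Block sizes for λ = -1: [3, 2]

Step 1 — from the characteristic polynomial, algebraic multiplicity of λ = -1 is 5. From dim ker(M − (-1)·I) = 2, there are exactly 2 Jordan blocks for λ = -1.
Step 2 — from the minimal polynomial, the factor (x + 1)^3 tells us the largest block for λ = -1 has size 3.
Step 3 — with total size 5, 2 blocks, and largest block 3, the block sizes (in nonincreasing order) are [3, 2].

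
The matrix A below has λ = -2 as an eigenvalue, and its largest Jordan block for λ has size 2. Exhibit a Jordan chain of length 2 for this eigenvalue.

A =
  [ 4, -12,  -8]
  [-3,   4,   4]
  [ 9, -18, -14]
A Jordan chain for λ = -2 of length 2:
v_1 = (6, -3, 9)ᵀ
v_2 = (1, 0, 0)ᵀ

Let N = A − (-2)·I. We want v_2 with N^2 v_2 = 0 but N^1 v_2 ≠ 0; then v_{j-1} := N · v_j for j = 2, …, 2.

Pick v_2 = (1, 0, 0)ᵀ.
Then v_1 = N · v_2 = (6, -3, 9)ᵀ.

Sanity check: (A − (-2)·I) v_1 = (0, 0, 0)ᵀ = 0. ✓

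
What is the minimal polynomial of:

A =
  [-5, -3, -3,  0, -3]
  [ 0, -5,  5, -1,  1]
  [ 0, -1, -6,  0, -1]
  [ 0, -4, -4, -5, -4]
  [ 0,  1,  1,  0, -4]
x^3 + 15*x^2 + 75*x + 125

The characteristic polynomial is χ_A(x) = (x + 5)^5, so the eigenvalues are known. The minimal polynomial is
  m_A(x) = Π_λ (x − λ)^{k_λ}
where k_λ is the size of the *largest* Jordan block for λ (equivalently, the smallest k with (A − λI)^k v = 0 for every generalised eigenvector v of λ).

  λ = -5: largest Jordan block has size 3, contributing (x + 5)^3

So m_A(x) = (x + 5)^3 = x^3 + 15*x^2 + 75*x + 125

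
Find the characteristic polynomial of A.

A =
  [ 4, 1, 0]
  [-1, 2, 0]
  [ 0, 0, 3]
x^3 - 9*x^2 + 27*x - 27

Expanding det(x·I − A) (e.g. by cofactor expansion or by noting that A is similar to its Jordan form J, which has the same characteristic polynomial as A) gives
  χ_A(x) = x^3 - 9*x^2 + 27*x - 27
which factors as (x - 3)^3. The eigenvalues (with algebraic multiplicities) are λ = 3 with multiplicity 3.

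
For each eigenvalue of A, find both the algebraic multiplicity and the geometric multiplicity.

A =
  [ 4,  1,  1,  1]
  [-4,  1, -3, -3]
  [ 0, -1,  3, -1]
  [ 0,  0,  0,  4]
λ = 2: alg = 2, geom = 1; λ = 4: alg = 2, geom = 2

Step 1 — factor the characteristic polynomial to read off the algebraic multiplicities:
  χ_A(x) = (x - 4)^2*(x - 2)^2

Step 2 — compute geometric multiplicities via the rank-nullity identity g(λ) = n − rank(A − λI):
  rank(A − (2)·I) = 3, so dim ker(A − (2)·I) = n − 3 = 1
  rank(A − (4)·I) = 2, so dim ker(A − (4)·I) = n − 2 = 2

Summary:
  λ = 2: algebraic multiplicity = 2, geometric multiplicity = 1
  λ = 4: algebraic multiplicity = 2, geometric multiplicity = 2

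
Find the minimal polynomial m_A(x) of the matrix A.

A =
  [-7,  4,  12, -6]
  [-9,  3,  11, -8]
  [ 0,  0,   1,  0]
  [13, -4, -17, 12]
x^3 - 8*x^2 + 13*x - 6

The characteristic polynomial is χ_A(x) = (x - 6)*(x - 1)^3, so the eigenvalues are known. The minimal polynomial is
  m_A(x) = Π_λ (x − λ)^{k_λ}
where k_λ is the size of the *largest* Jordan block for λ (equivalently, the smallest k with (A − λI)^k v = 0 for every generalised eigenvector v of λ).

  λ = 1: largest Jordan block has size 2, contributing (x − 1)^2
  λ = 6: largest Jordan block has size 1, contributing (x − 6)

So m_A(x) = (x - 6)*(x - 1)^2 = x^3 - 8*x^2 + 13*x - 6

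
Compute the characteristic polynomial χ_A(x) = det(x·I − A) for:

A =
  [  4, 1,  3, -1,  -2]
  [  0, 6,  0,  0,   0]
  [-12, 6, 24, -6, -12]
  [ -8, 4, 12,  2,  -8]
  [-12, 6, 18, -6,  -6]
x^5 - 30*x^4 + 360*x^3 - 2160*x^2 + 6480*x - 7776

Expanding det(x·I − A) (e.g. by cofactor expansion or by noting that A is similar to its Jordan form J, which has the same characteristic polynomial as A) gives
  χ_A(x) = x^5 - 30*x^4 + 360*x^3 - 2160*x^2 + 6480*x - 7776
which factors as (x - 6)^5. The eigenvalues (with algebraic multiplicities) are λ = 6 with multiplicity 5.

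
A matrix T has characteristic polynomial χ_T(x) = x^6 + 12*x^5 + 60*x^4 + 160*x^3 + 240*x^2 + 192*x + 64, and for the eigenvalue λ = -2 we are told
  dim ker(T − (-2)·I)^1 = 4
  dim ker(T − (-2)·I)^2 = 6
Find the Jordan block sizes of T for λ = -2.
Block sizes for λ = -2: [2, 2, 1, 1]

From the dimensions of kernels of powers, the number of Jordan blocks of size at least j is d_j − d_{j−1} where d_j = dim ker(N^j) (with d_0 = 0). Computing the differences gives [4, 2].
The number of blocks of size exactly k is (#blocks of size ≥ k) − (#blocks of size ≥ k + 1), so the partition is: 2 block(s) of size 1, 2 block(s) of size 2.
In nonincreasing order the block sizes are [2, 2, 1, 1].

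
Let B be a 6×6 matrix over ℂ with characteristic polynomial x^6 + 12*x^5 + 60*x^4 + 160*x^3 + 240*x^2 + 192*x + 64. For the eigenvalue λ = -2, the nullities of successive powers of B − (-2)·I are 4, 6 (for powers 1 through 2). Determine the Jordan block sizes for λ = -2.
Block sizes for λ = -2: [2, 2, 1, 1]

From the dimensions of kernels of powers, the number of Jordan blocks of size at least j is d_j − d_{j−1} where d_j = dim ker(N^j) (with d_0 = 0). Computing the differences gives [4, 2].
The number of blocks of size exactly k is (#blocks of size ≥ k) − (#blocks of size ≥ k + 1), so the partition is: 2 block(s) of size 1, 2 block(s) of size 2.
In nonincreasing order the block sizes are [2, 2, 1, 1].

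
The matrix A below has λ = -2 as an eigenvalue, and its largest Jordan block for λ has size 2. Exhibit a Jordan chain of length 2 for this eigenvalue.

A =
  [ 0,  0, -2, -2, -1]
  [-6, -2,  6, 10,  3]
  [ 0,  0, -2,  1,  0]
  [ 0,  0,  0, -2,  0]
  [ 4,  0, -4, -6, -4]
A Jordan chain for λ = -2 of length 2:
v_1 = (2, -6, 0, 0, 4)ᵀ
v_2 = (1, 0, 0, 0, 0)ᵀ

Let N = A − (-2)·I. We want v_2 with N^2 v_2 = 0 but N^1 v_2 ≠ 0; then v_{j-1} := N · v_j for j = 2, …, 2.

Pick v_2 = (1, 0, 0, 0, 0)ᵀ.
Then v_1 = N · v_2 = (2, -6, 0, 0, 4)ᵀ.

Sanity check: (A − (-2)·I) v_1 = (0, 0, 0, 0, 0)ᵀ = 0. ✓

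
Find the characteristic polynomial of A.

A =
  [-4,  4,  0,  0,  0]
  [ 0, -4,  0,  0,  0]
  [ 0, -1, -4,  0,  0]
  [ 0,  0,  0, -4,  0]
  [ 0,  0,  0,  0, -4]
x^5 + 20*x^4 + 160*x^3 + 640*x^2 + 1280*x + 1024

Expanding det(x·I − A) (e.g. by cofactor expansion or by noting that A is similar to its Jordan form J, which has the same characteristic polynomial as A) gives
  χ_A(x) = x^5 + 20*x^4 + 160*x^3 + 640*x^2 + 1280*x + 1024
which factors as (x + 4)^5. The eigenvalues (with algebraic multiplicities) are λ = -4 with multiplicity 5.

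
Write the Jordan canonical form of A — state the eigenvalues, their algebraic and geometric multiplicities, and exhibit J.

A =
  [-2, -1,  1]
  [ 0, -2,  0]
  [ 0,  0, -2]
J_2(-2) ⊕ J_1(-2)

The characteristic polynomial is
  det(x·I − A) = x^3 + 6*x^2 + 12*x + 8 = (x + 2)^3

Eigenvalues and multiplicities (the geometric multiplicity of λ is n − rank(A − λI), which equals the number of Jordan blocks for λ):
  λ = -2: algebraic multiplicity = 3, geometric multiplicity = 2

Determining the block sizes for each eigenvalue:
  λ = -2: 2 blocks summing to 3 forces exactly one block of size 2 and the rest size 1 → block sizes [2, 1]

Assembling the blocks gives a Jordan form
J =
  [-2,  1,  0]
  [ 0, -2,  0]
  [ 0,  0, -2]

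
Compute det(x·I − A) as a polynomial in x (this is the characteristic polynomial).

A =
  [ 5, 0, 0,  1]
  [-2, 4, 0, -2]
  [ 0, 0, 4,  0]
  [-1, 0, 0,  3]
x^4 - 16*x^3 + 96*x^2 - 256*x + 256

Expanding det(x·I − A) (e.g. by cofactor expansion or by noting that A is similar to its Jordan form J, which has the same characteristic polynomial as A) gives
  χ_A(x) = x^4 - 16*x^3 + 96*x^2 - 256*x + 256
which factors as (x - 4)^4. The eigenvalues (with algebraic multiplicities) are λ = 4 with multiplicity 4.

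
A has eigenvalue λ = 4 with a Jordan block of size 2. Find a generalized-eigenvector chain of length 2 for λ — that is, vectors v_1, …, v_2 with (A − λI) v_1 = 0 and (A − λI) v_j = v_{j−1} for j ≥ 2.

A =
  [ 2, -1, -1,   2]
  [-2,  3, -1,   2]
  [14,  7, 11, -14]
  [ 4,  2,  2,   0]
A Jordan chain for λ = 4 of length 2:
v_1 = (-2, -2, 14, 4)ᵀ
v_2 = (1, 0, 0, 0)ᵀ

Let N = A − (4)·I. We want v_2 with N^2 v_2 = 0 but N^1 v_2 ≠ 0; then v_{j-1} := N · v_j for j = 2, …, 2.

Pick v_2 = (1, 0, 0, 0)ᵀ.
Then v_1 = N · v_2 = (-2, -2, 14, 4)ᵀ.

Sanity check: (A − (4)·I) v_1 = (0, 0, 0, 0)ᵀ = 0. ✓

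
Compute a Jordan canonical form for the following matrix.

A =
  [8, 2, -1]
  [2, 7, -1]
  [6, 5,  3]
J_3(6)

The characteristic polynomial is
  det(x·I − A) = x^3 - 18*x^2 + 108*x - 216 = (x - 6)^3

Eigenvalues and multiplicities (the geometric multiplicity of λ is n − rank(A − λI), which equals the number of Jordan blocks for λ):
  λ = 6: algebraic multiplicity = 3, geometric multiplicity = 1

Determining the block sizes for each eigenvalue:
  λ = 6: one block (gm = 1), so the single block has size am = 3 → block sizes [3]

Assembling the blocks gives a Jordan form
J =
  [6, 1, 0]
  [0, 6, 1]
  [0, 0, 6]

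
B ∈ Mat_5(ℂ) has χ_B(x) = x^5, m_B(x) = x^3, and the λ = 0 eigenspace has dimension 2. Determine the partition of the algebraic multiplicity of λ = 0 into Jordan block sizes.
Block sizes for λ = 0: [3, 2]

Step 1 — from the characteristic polynomial, algebraic multiplicity of λ = 0 is 5. From dim ker(B − (0)·I) = 2, there are exactly 2 Jordan blocks for λ = 0.
Step 2 — from the minimal polynomial, the factor (x − 0)^3 tells us the largest block for λ = 0 has size 3.
Step 3 — with total size 5, 2 blocks, and largest block 3, the block sizes (in nonincreasing order) are [3, 2].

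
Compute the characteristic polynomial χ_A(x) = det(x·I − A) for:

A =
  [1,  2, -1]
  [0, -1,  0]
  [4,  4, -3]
x^3 + 3*x^2 + 3*x + 1

Expanding det(x·I − A) (e.g. by cofactor expansion or by noting that A is similar to its Jordan form J, which has the same characteristic polynomial as A) gives
  χ_A(x) = x^3 + 3*x^2 + 3*x + 1
which factors as (x + 1)^3. The eigenvalues (with algebraic multiplicities) are λ = -1 with multiplicity 3.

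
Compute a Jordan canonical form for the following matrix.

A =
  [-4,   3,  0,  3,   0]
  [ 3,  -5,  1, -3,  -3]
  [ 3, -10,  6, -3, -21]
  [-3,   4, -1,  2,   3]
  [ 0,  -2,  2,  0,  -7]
J_1(-4) ⊕ J_2(-1) ⊕ J_1(-1) ⊕ J_1(-1)

The characteristic polynomial is
  det(x·I − A) = x^5 + 8*x^4 + 22*x^3 + 28*x^2 + 17*x + 4 = (x + 1)^4*(x + 4)

Eigenvalues and multiplicities (the geometric multiplicity of λ is n − rank(A − λI), which equals the number of Jordan blocks for λ):
  λ = -4: algebraic multiplicity = 1, geometric multiplicity = 1
  λ = -1: algebraic multiplicity = 4, geometric multiplicity = 3

Determining the block sizes for each eigenvalue:
  λ = -4: one block (gm = 1), so the single block has size am = 1 → block sizes [1]
  λ = -1: 3 blocks summing to 4 forces exactly one block of size 2 and the rest size 1 → block sizes [2, 1, 1]

Assembling the blocks gives a Jordan form
J =
  [-4,  0,  0,  0,  0]
  [ 0, -1,  1,  0,  0]
  [ 0,  0, -1,  0,  0]
  [ 0,  0,  0, -1,  0]
  [ 0,  0,  0,  0, -1]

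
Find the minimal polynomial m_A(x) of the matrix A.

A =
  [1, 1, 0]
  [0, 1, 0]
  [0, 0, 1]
x^2 - 2*x + 1

The characteristic polynomial is χ_A(x) = (x - 1)^3, so the eigenvalues are known. The minimal polynomial is
  m_A(x) = Π_λ (x − λ)^{k_λ}
where k_λ is the size of the *largest* Jordan block for λ (equivalently, the smallest k with (A − λI)^k v = 0 for every generalised eigenvector v of λ).

  λ = 1: largest Jordan block has size 2, contributing (x − 1)^2

So m_A(x) = (x - 1)^2 = x^2 - 2*x + 1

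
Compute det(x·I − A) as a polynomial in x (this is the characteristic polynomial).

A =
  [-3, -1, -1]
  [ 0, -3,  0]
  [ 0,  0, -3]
x^3 + 9*x^2 + 27*x + 27

Expanding det(x·I − A) (e.g. by cofactor expansion or by noting that A is similar to its Jordan form J, which has the same characteristic polynomial as A) gives
  χ_A(x) = x^3 + 9*x^2 + 27*x + 27
which factors as (x + 3)^3. The eigenvalues (with algebraic multiplicities) are λ = -3 with multiplicity 3.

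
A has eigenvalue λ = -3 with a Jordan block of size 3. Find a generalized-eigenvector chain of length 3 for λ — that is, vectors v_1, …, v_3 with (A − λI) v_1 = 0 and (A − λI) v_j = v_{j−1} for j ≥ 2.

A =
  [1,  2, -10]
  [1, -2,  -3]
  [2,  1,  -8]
A Jordan chain for λ = -3 of length 3:
v_1 = (-2, -1, -1)ᵀ
v_2 = (4, 1, 2)ᵀ
v_3 = (1, 0, 0)ᵀ

Let N = A − (-3)·I. We want v_3 with N^3 v_3 = 0 but N^2 v_3 ≠ 0; then v_{j-1} := N · v_j for j = 3, …, 2.

Pick v_3 = (1, 0, 0)ᵀ.
Then v_2 = N · v_3 = (4, 1, 2)ᵀ.
Then v_1 = N · v_2 = (-2, -1, -1)ᵀ.

Sanity check: (A − (-3)·I) v_1 = (0, 0, 0)ᵀ = 0. ✓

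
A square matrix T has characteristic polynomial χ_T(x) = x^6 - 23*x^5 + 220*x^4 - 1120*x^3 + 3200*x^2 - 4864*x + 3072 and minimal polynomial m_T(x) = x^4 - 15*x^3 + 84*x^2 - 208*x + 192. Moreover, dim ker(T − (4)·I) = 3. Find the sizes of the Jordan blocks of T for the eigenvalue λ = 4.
Block sizes for λ = 4: [3, 1, 1]

Step 1 — from the characteristic polynomial, algebraic multiplicity of λ = 4 is 5. From dim ker(T − (4)·I) = 3, there are exactly 3 Jordan blocks for λ = 4.
Step 2 — from the minimal polynomial, the factor (x − 4)^3 tells us the largest block for λ = 4 has size 3.
Step 3 — with total size 5, 3 blocks, and largest block 3, the block sizes (in nonincreasing order) are [3, 1, 1].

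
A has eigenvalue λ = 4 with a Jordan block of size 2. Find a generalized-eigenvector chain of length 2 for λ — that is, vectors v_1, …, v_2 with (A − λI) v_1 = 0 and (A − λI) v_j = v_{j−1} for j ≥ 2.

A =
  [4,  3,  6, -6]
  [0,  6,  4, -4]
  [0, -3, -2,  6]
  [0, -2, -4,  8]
A Jordan chain for λ = 4 of length 2:
v_1 = (3, 2, -3, -2)ᵀ
v_2 = (0, 1, 0, 0)ᵀ

Let N = A − (4)·I. We want v_2 with N^2 v_2 = 0 but N^1 v_2 ≠ 0; then v_{j-1} := N · v_j for j = 2, …, 2.

Pick v_2 = (0, 1, 0, 0)ᵀ.
Then v_1 = N · v_2 = (3, 2, -3, -2)ᵀ.

Sanity check: (A − (4)·I) v_1 = (0, 0, 0, 0)ᵀ = 0. ✓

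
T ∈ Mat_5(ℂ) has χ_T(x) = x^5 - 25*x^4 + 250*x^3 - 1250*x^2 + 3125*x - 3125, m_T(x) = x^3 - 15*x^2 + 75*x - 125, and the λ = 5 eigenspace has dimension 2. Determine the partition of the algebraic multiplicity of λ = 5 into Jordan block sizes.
Block sizes for λ = 5: [3, 2]

Step 1 — from the characteristic polynomial, algebraic multiplicity of λ = 5 is 5. From dim ker(T − (5)·I) = 2, there are exactly 2 Jordan blocks for λ = 5.
Step 2 — from the minimal polynomial, the factor (x − 5)^3 tells us the largest block for λ = 5 has size 3.
Step 3 — with total size 5, 2 blocks, and largest block 3, the block sizes (in nonincreasing order) are [3, 2].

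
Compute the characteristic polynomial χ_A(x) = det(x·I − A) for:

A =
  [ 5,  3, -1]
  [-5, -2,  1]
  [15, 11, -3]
x^3

Expanding det(x·I − A) (e.g. by cofactor expansion or by noting that A is similar to its Jordan form J, which has the same characteristic polynomial as A) gives
  χ_A(x) = x^3
which factors as x^3. The eigenvalues (with algebraic multiplicities) are λ = 0 with multiplicity 3.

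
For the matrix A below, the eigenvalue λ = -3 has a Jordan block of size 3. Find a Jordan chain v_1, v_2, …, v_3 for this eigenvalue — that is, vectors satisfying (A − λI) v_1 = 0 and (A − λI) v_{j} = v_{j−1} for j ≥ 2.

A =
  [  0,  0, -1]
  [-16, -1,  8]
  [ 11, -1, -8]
A Jordan chain for λ = -3 of length 3:
v_1 = (-2, 8, -6)ᵀ
v_2 = (3, -16, 11)ᵀ
v_3 = (1, 0, 0)ᵀ

Let N = A − (-3)·I. We want v_3 with N^3 v_3 = 0 but N^2 v_3 ≠ 0; then v_{j-1} := N · v_j for j = 3, …, 2.

Pick v_3 = (1, 0, 0)ᵀ.
Then v_2 = N · v_3 = (3, -16, 11)ᵀ.
Then v_1 = N · v_2 = (-2, 8, -6)ᵀ.

Sanity check: (A − (-3)·I) v_1 = (0, 0, 0)ᵀ = 0. ✓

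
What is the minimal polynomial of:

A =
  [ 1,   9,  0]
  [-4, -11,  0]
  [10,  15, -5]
x^2 + 10*x + 25

The characteristic polynomial is χ_A(x) = (x + 5)^3, so the eigenvalues are known. The minimal polynomial is
  m_A(x) = Π_λ (x − λ)^{k_λ}
where k_λ is the size of the *largest* Jordan block for λ (equivalently, the smallest k with (A − λI)^k v = 0 for every generalised eigenvector v of λ).

  λ = -5: largest Jordan block has size 2, contributing (x + 5)^2

So m_A(x) = (x + 5)^2 = x^2 + 10*x + 25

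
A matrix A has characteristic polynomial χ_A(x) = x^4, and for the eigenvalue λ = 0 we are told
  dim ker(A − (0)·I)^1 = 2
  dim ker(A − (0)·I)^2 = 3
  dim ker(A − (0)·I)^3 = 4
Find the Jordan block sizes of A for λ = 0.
Block sizes for λ = 0: [3, 1]

From the dimensions of kernels of powers, the number of Jordan blocks of size at least j is d_j − d_{j−1} where d_j = dim ker(N^j) (with d_0 = 0). Computing the differences gives [2, 1, 1].
The number of blocks of size exactly k is (#blocks of size ≥ k) − (#blocks of size ≥ k + 1), so the partition is: 1 block(s) of size 1, 1 block(s) of size 3.
In nonincreasing order the block sizes are [3, 1].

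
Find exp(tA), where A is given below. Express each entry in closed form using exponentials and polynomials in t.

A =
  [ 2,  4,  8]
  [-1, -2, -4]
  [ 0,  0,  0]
e^{tA} =
  [2*t + 1, 4*t, 8*t]
  [-t, 1 - 2*t, -4*t]
  [0, 0, 1]

Strategy: write A = P · J · P⁻¹ where J is a Jordan canonical form, so e^{tA} = P · e^{tJ} · P⁻¹, and e^{tJ} can be computed block-by-block.

A has Jordan form
J =
  [0, 1, 0]
  [0, 0, 0]
  [0, 0, 0]
(up to reordering of blocks).

Per-block formulas:
  For a 1×1 block at λ = 0: exp(t · [0]) = [e^(0t)].
  For a 2×2 Jordan block J_2(0): exp(t · J_2(0)) = e^(0t)·(I + t·N), where N is the 2×2 nilpotent shift.

After assembling e^{tJ} and conjugating by P, we get:

e^{tA} =
  [2*t + 1, 4*t, 8*t]
  [-t, 1 - 2*t, -4*t]
  [0, 0, 1]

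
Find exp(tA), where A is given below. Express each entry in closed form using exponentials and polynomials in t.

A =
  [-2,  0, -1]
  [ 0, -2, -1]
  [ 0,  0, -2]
e^{tA} =
  [exp(-2*t), 0, -t*exp(-2*t)]
  [0, exp(-2*t), -t*exp(-2*t)]
  [0, 0, exp(-2*t)]

Strategy: write A = P · J · P⁻¹ where J is a Jordan canonical form, so e^{tA} = P · e^{tJ} · P⁻¹, and e^{tJ} can be computed block-by-block.

A has Jordan form
J =
  [-2,  1,  0]
  [ 0, -2,  0]
  [ 0,  0, -2]
(up to reordering of blocks).

Per-block formulas:
  For a 1×1 block at λ = -2: exp(t · [-2]) = [e^(-2t)].
  For a 2×2 Jordan block J_2(-2): exp(t · J_2(-2)) = e^(-2t)·(I + t·N), where N is the 2×2 nilpotent shift.

After assembling e^{tJ} and conjugating by P, we get:

e^{tA} =
  [exp(-2*t), 0, -t*exp(-2*t)]
  [0, exp(-2*t), -t*exp(-2*t)]
  [0, 0, exp(-2*t)]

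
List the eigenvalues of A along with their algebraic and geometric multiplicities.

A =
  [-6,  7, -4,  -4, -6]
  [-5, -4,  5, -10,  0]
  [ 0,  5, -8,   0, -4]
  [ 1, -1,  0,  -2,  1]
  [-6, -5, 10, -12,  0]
λ = -4: alg = 5, geom = 2

Step 1 — factor the characteristic polynomial to read off the algebraic multiplicities:
  χ_A(x) = (x + 4)^5

Step 2 — compute geometric multiplicities via the rank-nullity identity g(λ) = n − rank(A − λI):
  rank(A − (-4)·I) = 3, so dim ker(A − (-4)·I) = n − 3 = 2

Summary:
  λ = -4: algebraic multiplicity = 5, geometric multiplicity = 2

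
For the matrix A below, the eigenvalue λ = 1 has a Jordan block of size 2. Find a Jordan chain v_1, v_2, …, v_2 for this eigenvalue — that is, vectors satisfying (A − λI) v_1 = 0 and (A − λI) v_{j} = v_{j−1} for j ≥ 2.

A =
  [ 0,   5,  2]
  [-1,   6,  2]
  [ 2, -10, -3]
A Jordan chain for λ = 1 of length 2:
v_1 = (-1, -1, 2)ᵀ
v_2 = (1, 0, 0)ᵀ

Let N = A − (1)·I. We want v_2 with N^2 v_2 = 0 but N^1 v_2 ≠ 0; then v_{j-1} := N · v_j for j = 2, …, 2.

Pick v_2 = (1, 0, 0)ᵀ.
Then v_1 = N · v_2 = (-1, -1, 2)ᵀ.

Sanity check: (A − (1)·I) v_1 = (0, 0, 0)ᵀ = 0. ✓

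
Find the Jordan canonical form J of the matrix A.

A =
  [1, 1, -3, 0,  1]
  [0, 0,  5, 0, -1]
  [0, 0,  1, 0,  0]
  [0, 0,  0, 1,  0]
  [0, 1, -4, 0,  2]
J_3(1) ⊕ J_1(1) ⊕ J_1(1)

The characteristic polynomial is
  det(x·I − A) = x^5 - 5*x^4 + 10*x^3 - 10*x^2 + 5*x - 1 = (x - 1)^5

Eigenvalues and multiplicities (the geometric multiplicity of λ is n − rank(A − λI), which equals the number of Jordan blocks for λ):
  λ = 1: algebraic multiplicity = 5, geometric multiplicity = 3

Determining the block sizes for each eigenvalue:
  λ = 1: with am = 5 and gm = 3, the partition is not yet determined (e.g. several partitions of 5 into 3 parts exist). Let N = A − (1)·I. Computing rank(N^1) = 2, rank(N^2) = 1, rank(N^3) = 0; the number of blocks of size ≥ j is rank(N^{j−1}) − rank(N^j), giving [3, 1, 1]. So we have 1 block(s) of size 3, 2 block(s) of size 1 → block sizes [3, 1, 1]

Assembling the blocks gives a Jordan form
J =
  [1, 1, 0, 0, 0]
  [0, 1, 1, 0, 0]
  [0, 0, 1, 0, 0]
  [0, 0, 0, 1, 0]
  [0, 0, 0, 0, 1]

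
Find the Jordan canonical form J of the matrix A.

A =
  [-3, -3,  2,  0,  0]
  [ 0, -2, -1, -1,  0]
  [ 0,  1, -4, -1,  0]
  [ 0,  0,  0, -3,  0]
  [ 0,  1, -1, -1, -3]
J_3(-3) ⊕ J_1(-3) ⊕ J_1(-3)

The characteristic polynomial is
  det(x·I − A) = x^5 + 15*x^4 + 90*x^3 + 270*x^2 + 405*x + 243 = (x + 3)^5

Eigenvalues and multiplicities (the geometric multiplicity of λ is n − rank(A − λI), which equals the number of Jordan blocks for λ):
  λ = -3: algebraic multiplicity = 5, geometric multiplicity = 3

Determining the block sizes for each eigenvalue:
  λ = -3: with am = 5 and gm = 3, the partition is not yet determined (e.g. several partitions of 5 into 3 parts exist). Let N = A − (-3)·I. Computing rank(N^1) = 2, rank(N^2) = 1, rank(N^3) = 0; the number of blocks of size ≥ j is rank(N^{j−1}) − rank(N^j), giving [3, 1, 1]. So we have 1 block(s) of size 3, 2 block(s) of size 1 → block sizes [3, 1, 1]

Assembling the blocks gives a Jordan form
J =
  [-3,  1,  0,  0,  0]
  [ 0, -3,  1,  0,  0]
  [ 0,  0, -3,  0,  0]
  [ 0,  0,  0, -3,  0]
  [ 0,  0,  0,  0, -3]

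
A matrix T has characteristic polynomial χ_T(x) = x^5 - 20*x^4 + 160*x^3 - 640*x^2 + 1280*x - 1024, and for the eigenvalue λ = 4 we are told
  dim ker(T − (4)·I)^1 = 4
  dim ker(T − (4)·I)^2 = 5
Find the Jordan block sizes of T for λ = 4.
Block sizes for λ = 4: [2, 1, 1, 1]

From the dimensions of kernels of powers, the number of Jordan blocks of size at least j is d_j − d_{j−1} where d_j = dim ker(N^j) (with d_0 = 0). Computing the differences gives [4, 1].
The number of blocks of size exactly k is (#blocks of size ≥ k) − (#blocks of size ≥ k + 1), so the partition is: 3 block(s) of size 1, 1 block(s) of size 2.
In nonincreasing order the block sizes are [2, 1, 1, 1].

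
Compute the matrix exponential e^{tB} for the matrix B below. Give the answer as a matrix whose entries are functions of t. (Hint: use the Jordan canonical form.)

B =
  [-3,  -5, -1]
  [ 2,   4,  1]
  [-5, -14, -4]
e^{tB} =
  [-t^2*exp(-t)/2 - 2*t*exp(-t) + exp(-t), -t^2*exp(-t)/2 - 5*t*exp(-t), -t*exp(-t)]
  [t^2*exp(-t)/2 + 2*t*exp(-t), t^2*exp(-t)/2 + 5*t*exp(-t) + exp(-t), t*exp(-t)]
  [-3*t^2*exp(-t)/2 - 5*t*exp(-t), -3*t^2*exp(-t)/2 - 14*t*exp(-t), -3*t*exp(-t) + exp(-t)]

Strategy: write B = P · J · P⁻¹ where J is a Jordan canonical form, so e^{tB} = P · e^{tJ} · P⁻¹, and e^{tJ} can be computed block-by-block.

B has Jordan form
J =
  [-1,  1,  0]
  [ 0, -1,  1]
  [ 0,  0, -1]
(up to reordering of blocks).

Per-block formulas:
  For a 3×3 Jordan block J_3(-1): exp(t · J_3(-1)) = e^(-1t)·(I + t·N + (t^2/2)·N^2), where N is the 3×3 nilpotent shift.

After assembling e^{tJ} and conjugating by P, we get:

e^{tB} =
  [-t^2*exp(-t)/2 - 2*t*exp(-t) + exp(-t), -t^2*exp(-t)/2 - 5*t*exp(-t), -t*exp(-t)]
  [t^2*exp(-t)/2 + 2*t*exp(-t), t^2*exp(-t)/2 + 5*t*exp(-t) + exp(-t), t*exp(-t)]
  [-3*t^2*exp(-t)/2 - 5*t*exp(-t), -3*t^2*exp(-t)/2 - 14*t*exp(-t), -3*t*exp(-t) + exp(-t)]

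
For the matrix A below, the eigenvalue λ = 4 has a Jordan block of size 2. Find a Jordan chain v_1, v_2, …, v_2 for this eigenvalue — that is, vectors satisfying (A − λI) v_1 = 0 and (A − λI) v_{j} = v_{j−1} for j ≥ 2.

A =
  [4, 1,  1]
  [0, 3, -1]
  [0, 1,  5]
A Jordan chain for λ = 4 of length 2:
v_1 = (1, -1, 1)ᵀ
v_2 = (0, 1, 0)ᵀ

Let N = A − (4)·I. We want v_2 with N^2 v_2 = 0 but N^1 v_2 ≠ 0; then v_{j-1} := N · v_j for j = 2, …, 2.

Pick v_2 = (0, 1, 0)ᵀ.
Then v_1 = N · v_2 = (1, -1, 1)ᵀ.

Sanity check: (A − (4)·I) v_1 = (0, 0, 0)ᵀ = 0. ✓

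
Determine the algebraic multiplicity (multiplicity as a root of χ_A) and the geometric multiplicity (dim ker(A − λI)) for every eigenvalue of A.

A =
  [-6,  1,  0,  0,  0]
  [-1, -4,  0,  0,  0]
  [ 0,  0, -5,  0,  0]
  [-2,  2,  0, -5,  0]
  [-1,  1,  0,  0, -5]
λ = -5: alg = 5, geom = 4

Step 1 — factor the characteristic polynomial to read off the algebraic multiplicities:
  χ_A(x) = (x + 5)^5

Step 2 — compute geometric multiplicities via the rank-nullity identity g(λ) = n − rank(A − λI):
  rank(A − (-5)·I) = 1, so dim ker(A − (-5)·I) = n − 1 = 4

Summary:
  λ = -5: algebraic multiplicity = 5, geometric multiplicity = 4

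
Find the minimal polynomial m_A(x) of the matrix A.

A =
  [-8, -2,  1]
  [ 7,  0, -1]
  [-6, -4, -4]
x^3 + 12*x^2 + 48*x + 64

The characteristic polynomial is χ_A(x) = (x + 4)^3, so the eigenvalues are known. The minimal polynomial is
  m_A(x) = Π_λ (x − λ)^{k_λ}
where k_λ is the size of the *largest* Jordan block for λ (equivalently, the smallest k with (A − λI)^k v = 0 for every generalised eigenvector v of λ).

  λ = -4: largest Jordan block has size 3, contributing (x + 4)^3

So m_A(x) = (x + 4)^3 = x^3 + 12*x^2 + 48*x + 64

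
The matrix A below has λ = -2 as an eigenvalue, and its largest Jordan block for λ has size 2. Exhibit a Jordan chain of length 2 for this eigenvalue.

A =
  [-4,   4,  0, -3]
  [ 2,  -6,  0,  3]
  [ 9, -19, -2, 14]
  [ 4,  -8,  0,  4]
A Jordan chain for λ = -2 of length 2:
v_1 = (-2, 2, 9, 4)ᵀ
v_2 = (1, 0, 0, 0)ᵀ

Let N = A − (-2)·I. We want v_2 with N^2 v_2 = 0 but N^1 v_2 ≠ 0; then v_{j-1} := N · v_j for j = 2, …, 2.

Pick v_2 = (1, 0, 0, 0)ᵀ.
Then v_1 = N · v_2 = (-2, 2, 9, 4)ᵀ.

Sanity check: (A − (-2)·I) v_1 = (0, 0, 0, 0)ᵀ = 0. ✓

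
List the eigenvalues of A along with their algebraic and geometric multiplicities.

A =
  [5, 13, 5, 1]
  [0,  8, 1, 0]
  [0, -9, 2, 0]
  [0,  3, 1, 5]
λ = 5: alg = 4, geom = 2

Step 1 — factor the characteristic polynomial to read off the algebraic multiplicities:
  χ_A(x) = (x - 5)^4

Step 2 — compute geometric multiplicities via the rank-nullity identity g(λ) = n − rank(A − λI):
  rank(A − (5)·I) = 2, so dim ker(A − (5)·I) = n − 2 = 2

Summary:
  λ = 5: algebraic multiplicity = 4, geometric multiplicity = 2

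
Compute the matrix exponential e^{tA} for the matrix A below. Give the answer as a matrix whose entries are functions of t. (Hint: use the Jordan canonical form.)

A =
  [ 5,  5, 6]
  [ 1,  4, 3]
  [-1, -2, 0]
e^{tA} =
  [3*t^2*exp(3*t)/2 + 2*t*exp(3*t) + exp(3*t), 3*t^2*exp(3*t)/2 + 5*t*exp(3*t), 9*t^2*exp(3*t)/2 + 6*t*exp(3*t)]
  [t*exp(3*t), t*exp(3*t) + exp(3*t), 3*t*exp(3*t)]
  [-t^2*exp(3*t)/2 - t*exp(3*t), -t^2*exp(3*t)/2 - 2*t*exp(3*t), -3*t^2*exp(3*t)/2 - 3*t*exp(3*t) + exp(3*t)]

Strategy: write A = P · J · P⁻¹ where J is a Jordan canonical form, so e^{tA} = P · e^{tJ} · P⁻¹, and e^{tJ} can be computed block-by-block.

A has Jordan form
J =
  [3, 1, 0]
  [0, 3, 1]
  [0, 0, 3]
(up to reordering of blocks).

Per-block formulas:
  For a 3×3 Jordan block J_3(3): exp(t · J_3(3)) = e^(3t)·(I + t·N + (t^2/2)·N^2), where N is the 3×3 nilpotent shift.

After assembling e^{tJ} and conjugating by P, we get:

e^{tA} =
  [3*t^2*exp(3*t)/2 + 2*t*exp(3*t) + exp(3*t), 3*t^2*exp(3*t)/2 + 5*t*exp(3*t), 9*t^2*exp(3*t)/2 + 6*t*exp(3*t)]
  [t*exp(3*t), t*exp(3*t) + exp(3*t), 3*t*exp(3*t)]
  [-t^2*exp(3*t)/2 - t*exp(3*t), -t^2*exp(3*t)/2 - 2*t*exp(3*t), -3*t^2*exp(3*t)/2 - 3*t*exp(3*t) + exp(3*t)]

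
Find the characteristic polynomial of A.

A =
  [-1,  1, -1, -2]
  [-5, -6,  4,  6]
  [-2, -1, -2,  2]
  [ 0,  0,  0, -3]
x^4 + 12*x^3 + 54*x^2 + 108*x + 81

Expanding det(x·I − A) (e.g. by cofactor expansion or by noting that A is similar to its Jordan form J, which has the same characteristic polynomial as A) gives
  χ_A(x) = x^4 + 12*x^3 + 54*x^2 + 108*x + 81
which factors as (x + 3)^4. The eigenvalues (with algebraic multiplicities) are λ = -3 with multiplicity 4.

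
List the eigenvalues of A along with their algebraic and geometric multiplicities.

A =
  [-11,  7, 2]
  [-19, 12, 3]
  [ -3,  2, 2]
λ = 1: alg = 3, geom = 1

Step 1 — factor the characteristic polynomial to read off the algebraic multiplicities:
  χ_A(x) = (x - 1)^3

Step 2 — compute geometric multiplicities via the rank-nullity identity g(λ) = n − rank(A − λI):
  rank(A − (1)·I) = 2, so dim ker(A − (1)·I) = n − 2 = 1

Summary:
  λ = 1: algebraic multiplicity = 3, geometric multiplicity = 1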